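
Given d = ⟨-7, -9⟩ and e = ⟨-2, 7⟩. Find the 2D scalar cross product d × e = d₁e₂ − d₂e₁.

(-7)·7 - (-9)·(-2) = -49 - 18 = -67

-67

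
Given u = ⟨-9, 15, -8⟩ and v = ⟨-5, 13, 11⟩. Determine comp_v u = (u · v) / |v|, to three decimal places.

u · v = (-9)·(-5) + 15·13 + (-8)·11 = 45 + 195 - 88 = 152
|v| = √(25 + 169 + 121) = √315 ≈ 17.7482
comp_v u = 152 / √315 ≈ 8.564

8.564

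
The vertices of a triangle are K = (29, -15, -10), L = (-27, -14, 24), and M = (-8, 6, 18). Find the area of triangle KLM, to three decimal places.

KL = (-56, 1, 34),  KM = (-37, 21, 28)
i: 1·28 - 34·21 = 28 - 714 = -686
j: 34·(-37) - (-56)·28 = -1258 - (-1568) = 310
k: (-56)·21 - 1·(-37) = -1176 - (-37) = -1139
KL × KM = (-686, 310, -1139)
|KL × KM| = √1864017 ≈ 1365.2901
area = ½ · 1365.2901 ≈ 682.645

682.645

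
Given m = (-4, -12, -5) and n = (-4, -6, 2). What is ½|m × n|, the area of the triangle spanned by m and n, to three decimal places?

32.696

i: (-12)·2 - (-5)·(-6) = -24 - 30 = -54
j: (-5)·(-4) - (-4)·2 = 20 - (-8) = 28
k: (-4)·(-6) - (-12)·(-4) = 24 - 48 = -24
m × n = (-54, 28, -24)
|m × n| = √((-54)² + 28² + (-24)²) = √4276 ≈ 65.3911
area = ½ · 65.3911 ≈ 32.696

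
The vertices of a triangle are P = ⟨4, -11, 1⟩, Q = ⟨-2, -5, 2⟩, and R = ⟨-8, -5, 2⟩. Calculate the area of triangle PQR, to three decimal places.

PQ = (-6, 6, 1),  PR = (-12, 6, 1)
i: 6·1 - 1·6 = 6 - 6 = 0
j: 1·(-12) - (-6)·1 = -12 - (-6) = -6
k: (-6)·6 - 6·(-12) = -36 - (-72) = 36
PQ × PR = (0, -6, 36)
|PQ × PR| = √1332 ≈ 36.4966
area = ½ · 36.4966 ≈ 18.248

18.248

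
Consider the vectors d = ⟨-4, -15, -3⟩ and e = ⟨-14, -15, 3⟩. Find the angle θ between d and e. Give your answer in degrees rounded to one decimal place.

33.9

d · e = (-4)·(-14) + (-15)·(-15) + (-3)·3 = 56 + 225 - 9 = 272
|d|² = 16 + 225 + 9 = 250,  |d| = √250 ≈ 15.811388
|e|² = 196 + 225 + 9 = 430,  |e| = √430 ≈ 20.736441
cos θ = 272 / (15.811388 · 20.736441) ≈ 0.82959
θ = arccos(0.82959) ≈ 33.9°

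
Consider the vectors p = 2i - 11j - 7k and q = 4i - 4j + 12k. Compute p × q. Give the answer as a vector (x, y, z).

(-160, -52, 36)

i: (-11)·12 - (-7)·(-4) = -132 - 28 = -160
j: (-7)·4 - 2·12 = -28 - 24 = -52
k: 2·(-4) - (-11)·4 = -8 - (-44) = 36
p × q = (-160, -52, 36)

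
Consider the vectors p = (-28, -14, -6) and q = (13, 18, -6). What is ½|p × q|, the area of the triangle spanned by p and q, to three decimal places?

224.201

i: (-14)·(-6) - (-6)·18 = 84 - (-108) = 192
j: (-6)·13 - (-28)·(-6) = -78 - 168 = -246
k: (-28)·18 - (-14)·13 = -504 - (-182) = -322
p × q = (192, -246, -322)
|p × q| = √(192² + (-246)² + (-322)²) = √201064 ≈ 448.4016
area = ½ · 448.4016 ≈ 224.201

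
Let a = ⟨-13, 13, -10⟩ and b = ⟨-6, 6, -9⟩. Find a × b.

(-57, -57, 0)

i: 13·(-9) - (-10)·6 = -117 - (-60) = -57
j: (-10)·(-6) - (-13)·(-9) = 60 - 117 = -57
k: (-13)·6 - 13·(-6) = -78 - (-78) = 0
a × b = (-57, -57, 0)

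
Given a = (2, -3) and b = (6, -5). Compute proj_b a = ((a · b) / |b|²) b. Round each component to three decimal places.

a · b = 2·6 + (-3)·(-5) = 12 + 15 = 27
|b|² = 36 + 25 = 61
proj_b a = (27/61) · (6, -5) ≈ (2.656, -2.213)

(2.656, -2.213)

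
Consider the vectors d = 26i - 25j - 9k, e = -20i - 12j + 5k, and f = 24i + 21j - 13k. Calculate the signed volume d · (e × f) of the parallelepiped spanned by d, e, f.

6014

e × f:
i: (-12)·(-13) - 5·21 = 156 - 105 = 51
j: 5·24 - (-20)·(-13) = 120 - 260 = -140
k: (-20)·21 - (-12)·24 = -420 - (-288) = -132
e × f = (51, -140, -132)
d · (e × f) = 26·51 + (-25)·(-140) + (-9)·(-132) = 1326 + 3500 + 1188 = 6014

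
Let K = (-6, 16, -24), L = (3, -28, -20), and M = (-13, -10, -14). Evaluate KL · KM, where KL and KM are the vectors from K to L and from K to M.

KL = L − K = (9, -44, 4)
KM = M − K = (-7, -26, 10)
KL · KM = 9·(-7) + (-44)·(-26) + 4·10 = -63 + 1144 + 40 = 1121

1121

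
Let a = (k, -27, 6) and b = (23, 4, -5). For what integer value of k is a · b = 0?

6

a · b = k·23 + (-27)·4 + 6·(-5) = -138 + 23k
Set equal to 0: 23k = 138, so k = 6.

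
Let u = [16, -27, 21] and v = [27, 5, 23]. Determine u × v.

i: (-27)·23 - 21·5 = -621 - 105 = -726
j: 21·27 - 16·23 = 567 - 368 = 199
k: 16·5 - (-27)·27 = 80 - (-729) = 809
u × v = (-726, 199, 809)

(-726, 199, 809)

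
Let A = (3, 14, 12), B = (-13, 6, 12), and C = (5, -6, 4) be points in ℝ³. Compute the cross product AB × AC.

AB = (-16, -8, 0)
AC = (2, -20, -8)
i: (-8)·(-8) - 0·(-20) = 64 - 0 = 64
j: 0·2 - (-16)·(-8) = 0 - 128 = -128
k: (-16)·(-20) - (-8)·2 = 320 - (-16) = 336
AB × AC = (64, -128, 336)

(64, -128, 336)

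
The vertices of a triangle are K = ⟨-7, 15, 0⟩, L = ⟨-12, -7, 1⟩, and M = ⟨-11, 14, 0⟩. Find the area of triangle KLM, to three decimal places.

41.551

KL = (-5, -22, 1),  KM = (-4, -1, 0)
i: (-22)·0 - 1·(-1) = 0 - (-1) = 1
j: 1·(-4) - (-5)·0 = -4 - 0 = -4
k: (-5)·(-1) - (-22)·(-4) = 5 - 88 = -83
KL × KM = (1, -4, -83)
|KL × KM| = √6906 ≈ 83.1023
area = ½ · 83.1023 ≈ 41.551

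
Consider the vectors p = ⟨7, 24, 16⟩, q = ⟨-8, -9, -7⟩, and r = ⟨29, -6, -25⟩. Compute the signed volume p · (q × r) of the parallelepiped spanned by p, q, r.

-3447

q × r:
i: (-9)·(-25) - (-7)·(-6) = 225 - 42 = 183
j: (-7)·29 - (-8)·(-25) = -203 - 200 = -403
k: (-8)·(-6) - (-9)·29 = 48 - (-261) = 309
q × r = (183, -403, 309)
p · (q × r) = 7·183 + 24·(-403) + 16·309 = 1281 - 9672 + 4944 = -3447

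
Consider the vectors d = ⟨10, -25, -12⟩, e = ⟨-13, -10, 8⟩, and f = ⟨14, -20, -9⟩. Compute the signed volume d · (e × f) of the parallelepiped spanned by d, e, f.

e × f:
i: (-10)·(-9) - 8·(-20) = 90 - (-160) = 250
j: 8·14 - (-13)·(-9) = 112 - 117 = -5
k: (-13)·(-20) - (-10)·14 = 260 - (-140) = 400
e × f = (250, -5, 400)
d · (e × f) = 10·250 + (-25)·(-5) + (-12)·400 = 2500 + 125 - 4800 = -2175

-2175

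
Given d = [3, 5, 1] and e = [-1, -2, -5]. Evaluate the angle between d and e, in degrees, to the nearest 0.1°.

d · e = 3·(-1) + 5·(-2) + 1·(-5) = -3 - 10 - 5 = -18
|d|² = 9 + 25 + 1 = 35,  |d| = √35 ≈ 5.916080
|e|² = 1 + 4 + 25 = 30,  |e| = √30 ≈ 5.477226
cos θ = -18 / (5.916080 · 5.477226) ≈ -0.55549
θ = arccos(-0.55549) ≈ 123.7°

123.7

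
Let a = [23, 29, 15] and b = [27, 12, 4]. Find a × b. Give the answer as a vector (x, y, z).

i: 29·4 - 15·12 = 116 - 180 = -64
j: 15·27 - 23·4 = 405 - 92 = 313
k: 23·12 - 29·27 = 276 - 783 = -507
a × b = (-64, 313, -507)

(-64, 313, -507)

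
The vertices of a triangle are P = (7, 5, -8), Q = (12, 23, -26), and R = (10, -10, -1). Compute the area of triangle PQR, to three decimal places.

106.417

PQ = (5, 18, -18),  PR = (3, -15, 7)
i: 18·7 - (-18)·(-15) = 126 - 270 = -144
j: (-18)·3 - 5·7 = -54 - 35 = -89
k: 5·(-15) - 18·3 = -75 - 54 = -129
PQ × PR = (-144, -89, -129)
|PQ × PR| = √45298 ≈ 212.8333
area = ½ · 212.8333 ≈ 106.417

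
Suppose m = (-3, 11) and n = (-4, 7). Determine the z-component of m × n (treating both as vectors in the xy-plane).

(-3)·7 - 11·(-4) = -21 - (-44) = 23

23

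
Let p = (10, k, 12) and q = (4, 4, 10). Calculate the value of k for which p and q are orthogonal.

-40

p · q = 10·4 + k·4 + 12·10 = 160 + 4k
Set equal to 0: 4k = -160, so k = -40.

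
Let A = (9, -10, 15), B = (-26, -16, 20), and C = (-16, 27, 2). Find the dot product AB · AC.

588

AB = B − A = (-35, -6, 5)
AC = C − A = (-25, 37, -13)
AB · AC = (-35)·(-25) + (-6)·37 + 5·(-13) = 875 - 222 - 65 = 588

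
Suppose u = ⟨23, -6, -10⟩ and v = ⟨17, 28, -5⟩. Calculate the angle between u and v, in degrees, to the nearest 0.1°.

71.4

u · v = 23·17 + (-6)·28 + (-10)·(-5) = 391 - 168 + 50 = 273
|u|² = 529 + 36 + 100 = 665,  |u| = √665 ≈ 25.787594
|v|² = 289 + 784 + 25 = 1098,  |v| = √1098 ≈ 33.136083
cos θ = 273 / (25.787594 · 33.136083) ≈ 0.31949
θ = arccos(0.31949) ≈ 71.4°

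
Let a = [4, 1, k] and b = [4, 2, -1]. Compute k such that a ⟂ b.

a · b = 4·4 + 1·2 + k·(-1) = 18 - 1k
Set equal to 0: -1k = -18, so k = 18.

18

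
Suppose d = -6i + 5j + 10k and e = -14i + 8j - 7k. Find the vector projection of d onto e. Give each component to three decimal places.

(-2.447, 1.398, -1.223)

d · e = (-6)·(-14) + 5·8 + 10·(-7) = 84 + 40 - 70 = 54
|e|² = 196 + 64 + 49 = 309
proj_e d = (54/309) · (-14, 8, -7) ≈ (-2.447, 1.398, -1.223)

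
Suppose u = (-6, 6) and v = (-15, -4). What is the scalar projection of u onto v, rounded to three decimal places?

4.251

u · v = (-6)·(-15) + 6·(-4) = 90 - 24 = 66
|v| = √(225 + 16) = √241 ≈ 15.5242
comp_v u = 66 / √241 ≈ 4.251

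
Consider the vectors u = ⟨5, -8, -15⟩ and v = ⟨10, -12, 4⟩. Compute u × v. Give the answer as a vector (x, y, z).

i: (-8)·4 - (-15)·(-12) = -32 - 180 = -212
j: (-15)·10 - 5·4 = -150 - 20 = -170
k: 5·(-12) - (-8)·10 = -60 - (-80) = 20
u × v = (-212, -170, 20)

(-212, -170, 20)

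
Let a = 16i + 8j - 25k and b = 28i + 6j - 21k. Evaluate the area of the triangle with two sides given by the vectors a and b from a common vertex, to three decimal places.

193.135

i: 8·(-21) - (-25)·6 = -168 - (-150) = -18
j: (-25)·28 - 16·(-21) = -700 - (-336) = -364
k: 16·6 - 8·28 = 96 - 224 = -128
a × b = (-18, -364, -128)
|a × b| = √((-18)² + (-364)² + (-128)²) = √149204 ≈ 386.2693
area = ½ · 386.2693 ≈ 193.135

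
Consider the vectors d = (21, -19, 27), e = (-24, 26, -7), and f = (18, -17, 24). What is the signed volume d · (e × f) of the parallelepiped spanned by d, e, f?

e × f:
i: 26·24 - (-7)·(-17) = 624 - 119 = 505
j: (-7)·18 - (-24)·24 = -126 - (-576) = 450
k: (-24)·(-17) - 26·18 = 408 - 468 = -60
e × f = (505, 450, -60)
d · (e × f) = 21·505 + (-19)·450 + 27·(-60) = 10605 - 8550 - 1620 = 435

435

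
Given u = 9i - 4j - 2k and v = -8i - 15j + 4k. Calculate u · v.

u · v = 9·(-8) + (-4)·(-15) + (-2)·4 = -72 + 60 - 8 = -20

-20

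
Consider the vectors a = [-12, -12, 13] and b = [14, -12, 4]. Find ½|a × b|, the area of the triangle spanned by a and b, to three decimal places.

i: (-12)·4 - 13·(-12) = -48 - (-156) = 108
j: 13·14 - (-12)·4 = 182 - (-48) = 230
k: (-12)·(-12) - (-12)·14 = 144 - (-168) = 312
a × b = (108, 230, 312)
|a × b| = √(108² + 230² + 312²) = √161908 ≈ 402.3779
area = ½ · 402.3779 ≈ 201.189

201.189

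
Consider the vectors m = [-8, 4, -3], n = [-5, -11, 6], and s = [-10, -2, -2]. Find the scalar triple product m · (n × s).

-252

n × s:
i: (-11)·(-2) - 6·(-2) = 22 - (-12) = 34
j: 6·(-10) - (-5)·(-2) = -60 - 10 = -70
k: (-5)·(-2) - (-11)·(-10) = 10 - 110 = -100
n × s = (34, -70, -100)
m · (n × s) = (-8)·34 + 4·(-70) + (-3)·(-100) = -272 - 280 + 300 = -252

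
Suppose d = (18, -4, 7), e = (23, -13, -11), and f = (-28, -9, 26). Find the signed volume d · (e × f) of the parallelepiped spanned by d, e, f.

-10703

e × f:
i: (-13)·26 - (-11)·(-9) = -338 - 99 = -437
j: (-11)·(-28) - 23·26 = 308 - 598 = -290
k: 23·(-9) - (-13)·(-28) = -207 - 364 = -571
e × f = (-437, -290, -571)
d · (e × f) = 18·(-437) + (-4)·(-290) + 7·(-571) = -7866 + 1160 - 3997 = -10703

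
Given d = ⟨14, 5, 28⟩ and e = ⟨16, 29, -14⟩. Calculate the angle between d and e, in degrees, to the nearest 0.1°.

91.2

d · e = 14·16 + 5·29 + 28·(-14) = 224 + 145 - 392 = -23
|d|² = 196 + 25 + 784 = 1005,  |d| = √1005 ≈ 31.701735
|e|² = 256 + 841 + 196 = 1293,  |e| = √1293 ≈ 35.958309
cos θ = -23 / (31.701735 · 35.958309) ≈ -0.02018
θ = arccos(-0.02018) ≈ 91.2°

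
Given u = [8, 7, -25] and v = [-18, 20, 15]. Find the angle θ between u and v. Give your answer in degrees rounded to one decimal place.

116.9

u · v = 8·(-18) + 7·20 + (-25)·15 = -144 + 140 - 375 = -379
|u|² = 64 + 49 + 625 = 738,  |u| = √738 ≈ 27.166155
|v|² = 324 + 400 + 225 = 949,  |v| = √949 ≈ 30.805844
cos θ = -379 / (27.166155 · 30.805844) ≈ -0.45287
θ = arccos(-0.45287) ≈ 116.9°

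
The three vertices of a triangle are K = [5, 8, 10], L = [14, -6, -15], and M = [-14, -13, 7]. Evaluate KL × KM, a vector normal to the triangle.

(-483, 502, -455)

KL = (9, -14, -25)
KM = (-19, -21, -3)
i: (-14)·(-3) - (-25)·(-21) = 42 - 525 = -483
j: (-25)·(-19) - 9·(-3) = 475 - (-27) = 502
k: 9·(-21) - (-14)·(-19) = -189 - 266 = -455
KL × KM = (-483, 502, -455)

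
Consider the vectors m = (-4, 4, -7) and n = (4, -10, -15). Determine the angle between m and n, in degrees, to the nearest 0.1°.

72.9

m · n = (-4)·4 + 4·(-10) + (-7)·(-15) = -16 - 40 + 105 = 49
|m|² = 16 + 16 + 49 = 81,  |m| = √81 ≈ 9.000000
|n|² = 16 + 100 + 225 = 341,  |n| = √341 ≈ 18.466185
cos θ = 49 / (9.000000 · 18.466185) ≈ 0.29483
θ = arccos(0.29483) ≈ 72.9°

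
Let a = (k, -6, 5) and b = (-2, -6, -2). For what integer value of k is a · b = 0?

13

a · b = k·(-2) + (-6)·(-6) + 5·(-2) = 26 - 2k
Set equal to 0: -2k = -26, so k = 13.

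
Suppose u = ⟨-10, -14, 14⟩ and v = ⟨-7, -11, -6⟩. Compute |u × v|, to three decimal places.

285.923

i: (-14)·(-6) - 14·(-11) = 84 - (-154) = 238
j: 14·(-7) - (-10)·(-6) = -98 - 60 = -158
k: (-10)·(-11) - (-14)·(-7) = 110 - 98 = 12
u × v = (238, -158, 12)
|u × v| = √(238² + (-158)² + 12²) = √81752 ≈ 285.9231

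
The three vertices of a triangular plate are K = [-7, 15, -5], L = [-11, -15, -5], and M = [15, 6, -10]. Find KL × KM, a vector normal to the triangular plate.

KL = (-4, -30, 0)
KM = (22, -9, -5)
i: (-30)·(-5) - 0·(-9) = 150 - 0 = 150
j: 0·22 - (-4)·(-5) = 0 - 20 = -20
k: (-4)·(-9) - (-30)·22 = 36 - (-660) = 696
KL × KM = (150, -20, 696)

(150, -20, 696)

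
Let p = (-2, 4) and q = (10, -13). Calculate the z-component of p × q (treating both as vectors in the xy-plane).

(-2)·(-13) - 4·10 = 26 - 40 = -14

-14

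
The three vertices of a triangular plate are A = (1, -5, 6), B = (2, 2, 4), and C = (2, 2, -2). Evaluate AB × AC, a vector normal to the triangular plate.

AB = (1, 7, -2)
AC = (1, 7, -8)
i: 7·(-8) - (-2)·7 = -56 - (-14) = -42
j: (-2)·1 - 1·(-8) = -2 - (-8) = 6
k: 1·7 - 7·1 = 7 - 7 = 0
AB × AC = (-42, 6, 0)

(-42, 6, 0)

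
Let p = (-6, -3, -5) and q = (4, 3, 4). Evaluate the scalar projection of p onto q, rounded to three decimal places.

-8.277

p · q = (-6)·4 + (-3)·3 + (-5)·4 = -24 - 9 - 20 = -53
|q| = √(16 + 9 + 16) = √41 ≈ 6.4031
comp_q p = -53 / √41 ≈ -8.277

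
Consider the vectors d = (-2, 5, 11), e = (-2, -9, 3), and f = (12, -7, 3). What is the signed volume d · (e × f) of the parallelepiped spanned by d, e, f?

e × f:
i: (-9)·3 - 3·(-7) = -27 - (-21) = -6
j: 3·12 - (-2)·3 = 36 - (-6) = 42
k: (-2)·(-7) - (-9)·12 = 14 - (-108) = 122
e × f = (-6, 42, 122)
d · (e × f) = (-2)·(-6) + 5·42 + 11·122 = 12 + 210 + 1342 = 1564

1564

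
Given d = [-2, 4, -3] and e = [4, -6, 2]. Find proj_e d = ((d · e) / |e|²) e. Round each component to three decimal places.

d · e = (-2)·4 + 4·(-6) + (-3)·2 = -8 - 24 - 6 = -38
|e|² = 16 + 36 + 4 = 56
proj_e d = (-38/56) · (4, -6, 2) ≈ (-2.714, 4.071, -1.357)

(-2.714, 4.071, -1.357)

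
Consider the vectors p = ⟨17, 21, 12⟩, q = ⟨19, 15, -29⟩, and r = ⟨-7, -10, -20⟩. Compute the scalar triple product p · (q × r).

q × r:
i: 15·(-20) - (-29)·(-10) = -300 - 290 = -590
j: (-29)·(-7) - 19·(-20) = 203 - (-380) = 583
k: 19·(-10) - 15·(-7) = -190 - (-105) = -85
q × r = (-590, 583, -85)
p · (q × r) = 17·(-590) + 21·583 + 12·(-85) = -10030 + 12243 - 1020 = 1193

1193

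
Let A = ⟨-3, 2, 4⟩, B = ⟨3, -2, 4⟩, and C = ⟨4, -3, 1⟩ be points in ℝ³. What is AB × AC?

(12, 18, -2)

AB = (6, -4, 0)
AC = (7, -5, -3)
i: (-4)·(-3) - 0·(-5) = 12 - 0 = 12
j: 0·7 - 6·(-3) = 0 - (-18) = 18
k: 6·(-5) - (-4)·7 = -30 - (-28) = -2
AB × AC = (12, 18, -2)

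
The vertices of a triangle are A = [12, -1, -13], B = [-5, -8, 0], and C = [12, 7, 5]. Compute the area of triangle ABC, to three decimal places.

203.121

AB = (-17, -7, 13),  AC = (0, 8, 18)
i: (-7)·18 - 13·8 = -126 - 104 = -230
j: 13·0 - (-17)·18 = 0 - (-306) = 306
k: (-17)·8 - (-7)·0 = -136 - 0 = -136
AB × AC = (-230, 306, -136)
|AB × AC| = √165032 ≈ 406.2413
area = ½ · 406.2413 ≈ 203.121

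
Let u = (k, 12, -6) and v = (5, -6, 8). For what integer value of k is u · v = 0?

24

u · v = k·5 + 12·(-6) + (-6)·8 = -120 + 5k
Set equal to 0: 5k = 120, so k = 24.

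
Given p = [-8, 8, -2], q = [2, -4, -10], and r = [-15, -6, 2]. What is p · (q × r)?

1856

q × r:
i: (-4)·2 - (-10)·(-6) = -8 - 60 = -68
j: (-10)·(-15) - 2·2 = 150 - 4 = 146
k: 2·(-6) - (-4)·(-15) = -12 - 60 = -72
q × r = (-68, 146, -72)
p · (q × r) = (-8)·(-68) + 8·146 + (-2)·(-72) = 544 + 1168 + 144 = 1856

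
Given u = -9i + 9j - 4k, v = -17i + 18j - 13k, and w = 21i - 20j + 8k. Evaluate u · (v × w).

v × w:
i: 18·8 - (-13)·(-20) = 144 - 260 = -116
j: (-13)·21 - (-17)·8 = -273 - (-136) = -137
k: (-17)·(-20) - 18·21 = 340 - 378 = -38
v × w = (-116, -137, -38)
u · (v × w) = (-9)·(-116) + 9·(-137) + (-4)·(-38) = 1044 - 1233 + 152 = -37

-37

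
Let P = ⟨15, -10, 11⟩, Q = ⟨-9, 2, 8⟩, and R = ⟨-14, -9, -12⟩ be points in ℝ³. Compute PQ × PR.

PQ = (-24, 12, -3)
PR = (-29, 1, -23)
i: 12·(-23) - (-3)·1 = -276 - (-3) = -273
j: (-3)·(-29) - (-24)·(-23) = 87 - 552 = -465
k: (-24)·1 - 12·(-29) = -24 - (-348) = 324
PQ × PR = (-273, -465, 324)

(-273, -465, 324)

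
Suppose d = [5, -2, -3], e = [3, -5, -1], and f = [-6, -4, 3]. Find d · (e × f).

37

e × f:
i: (-5)·3 - (-1)·(-4) = -15 - 4 = -19
j: (-1)·(-6) - 3·3 = 6 - 9 = -3
k: 3·(-4) - (-5)·(-6) = -12 - 30 = -42
e × f = (-19, -3, -42)
d · (e × f) = 5·(-19) + (-2)·(-3) + (-3)·(-42) = -95 + 6 + 126 = 37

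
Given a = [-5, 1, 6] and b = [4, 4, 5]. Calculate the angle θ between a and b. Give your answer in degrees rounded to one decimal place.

76.4

a · b = (-5)·4 + 1·4 + 6·5 = -20 + 4 + 30 = 14
|a|² = 25 + 1 + 36 = 62,  |a| = √62 ≈ 7.874008
|b|² = 16 + 16 + 25 = 57,  |b| = √57 ≈ 7.549834
cos θ = 14 / (7.874008 · 7.549834) ≈ 0.23550
θ = arccos(0.23550) ≈ 76.4°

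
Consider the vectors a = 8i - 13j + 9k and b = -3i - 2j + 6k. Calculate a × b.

i: (-13)·6 - 9·(-2) = -78 - (-18) = -60
j: 9·(-3) - 8·6 = -27 - 48 = -75
k: 8·(-2) - (-13)·(-3) = -16 - 39 = -55
a × b = (-60, -75, -55)

(-60, -75, -55)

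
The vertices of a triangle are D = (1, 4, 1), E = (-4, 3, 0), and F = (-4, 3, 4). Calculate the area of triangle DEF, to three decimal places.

10.198

DE = (-5, -1, -1),  DF = (-5, -1, 3)
i: (-1)·3 - (-1)·(-1) = -3 - 1 = -4
j: (-1)·(-5) - (-5)·3 = 5 - (-15) = 20
k: (-5)·(-1) - (-1)·(-5) = 5 - 5 = 0
DE × DF = (-4, 20, 0)
|DE × DF| = √416 ≈ 20.3961
area = ½ · 20.3961 ≈ 10.198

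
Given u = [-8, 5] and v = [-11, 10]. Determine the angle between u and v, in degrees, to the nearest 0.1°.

u · v = (-8)·(-11) + 5·10 = 88 + 50 = 138
|u|² = 64 + 25 = 89,  |u| = √89 ≈ 9.433981
|v|² = 121 + 100 = 221,  |v| = √221 ≈ 14.866069
cos θ = 138 / (9.433981 · 14.866069) ≈ 0.98398
θ = arccos(0.98398) ≈ 10.3°

10.3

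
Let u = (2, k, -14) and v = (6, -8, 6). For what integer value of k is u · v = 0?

u · v = 2·6 + k·(-8) + (-14)·6 = -72 - 8k
Set equal to 0: -8k = 72, so k = -9.

-9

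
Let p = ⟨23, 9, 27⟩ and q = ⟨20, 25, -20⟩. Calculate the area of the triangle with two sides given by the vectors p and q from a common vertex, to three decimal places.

686.850

i: 9·(-20) - 27·25 = -180 - 675 = -855
j: 27·20 - 23·(-20) = 540 - (-460) = 1000
k: 23·25 - 9·20 = 575 - 180 = 395
p × q = (-855, 1000, 395)
|p × q| = √((-855)² + 1000² + 395²) = √1887050 ≈ 1373.6994
area = ½ · 1373.6994 ≈ 686.850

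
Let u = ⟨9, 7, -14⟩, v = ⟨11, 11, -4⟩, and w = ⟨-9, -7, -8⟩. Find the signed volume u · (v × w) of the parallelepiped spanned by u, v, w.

-484

v × w:
i: 11·(-8) - (-4)·(-7) = -88 - 28 = -116
j: (-4)·(-9) - 11·(-8) = 36 - (-88) = 124
k: 11·(-7) - 11·(-9) = -77 - (-99) = 22
v × w = (-116, 124, 22)
u · (v × w) = 9·(-116) + 7·124 + (-14)·22 = -1044 + 868 - 308 = -484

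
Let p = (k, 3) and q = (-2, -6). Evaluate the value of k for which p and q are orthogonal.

-9

p · q = k·(-2) + 3·(-6) = -18 - 2k
Set equal to 0: -2k = 18, so k = -9.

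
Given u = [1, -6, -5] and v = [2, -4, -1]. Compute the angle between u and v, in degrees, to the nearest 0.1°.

u · v = 1·2 + (-6)·(-4) + (-5)·(-1) = 2 + 24 + 5 = 31
|u|² = 1 + 36 + 25 = 62,  |u| = √62 ≈ 7.874008
|v|² = 4 + 16 + 1 = 21,  |v| = √21 ≈ 4.582576
cos θ = 31 / (7.874008 · 4.582576) ≈ 0.85912
θ = arccos(0.85912) ≈ 30.8°

30.8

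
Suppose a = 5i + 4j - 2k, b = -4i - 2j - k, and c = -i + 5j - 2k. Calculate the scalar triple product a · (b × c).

61

b × c:
i: (-2)·(-2) - (-1)·5 = 4 - (-5) = 9
j: (-1)·(-1) - (-4)·(-2) = 1 - 8 = -7
k: (-4)·5 - (-2)·(-1) = -20 - 2 = -22
b × c = (9, -7, -22)
a · (b × c) = 5·9 + 4·(-7) + (-2)·(-22) = 45 - 28 + 44 = 61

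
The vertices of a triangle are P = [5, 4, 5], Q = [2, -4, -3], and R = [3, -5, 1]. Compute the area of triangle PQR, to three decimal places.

20.839

PQ = (-3, -8, -8),  PR = (-2, -9, -4)
i: (-8)·(-4) - (-8)·(-9) = 32 - 72 = -40
j: (-8)·(-2) - (-3)·(-4) = 16 - 12 = 4
k: (-3)·(-9) - (-8)·(-2) = 27 - 16 = 11
PQ × PR = (-40, 4, 11)
|PQ × PR| = √1737 ≈ 41.6773
area = ½ · 41.6773 ≈ 20.839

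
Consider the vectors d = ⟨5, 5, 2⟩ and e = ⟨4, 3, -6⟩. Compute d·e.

d · e = 5·4 + 5·3 + 2·(-6) = 20 + 15 - 12 = 23

23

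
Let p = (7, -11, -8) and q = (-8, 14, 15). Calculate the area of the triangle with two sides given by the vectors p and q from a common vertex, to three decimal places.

33.875

i: (-11)·15 - (-8)·14 = -165 - (-112) = -53
j: (-8)·(-8) - 7·15 = 64 - 105 = -41
k: 7·14 - (-11)·(-8) = 98 - 88 = 10
p × q = (-53, -41, 10)
|p × q| = √((-53)² + (-41)² + 10²) = √4590 ≈ 67.7495
area = ½ · 67.7495 ≈ 33.875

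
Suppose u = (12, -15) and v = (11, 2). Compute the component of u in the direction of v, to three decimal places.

u · v = 12·11 + (-15)·2 = 132 - 30 = 102
|v| = √(121 + 4) = √125 ≈ 11.1803
comp_v u = 102 / √125 ≈ 9.123

9.123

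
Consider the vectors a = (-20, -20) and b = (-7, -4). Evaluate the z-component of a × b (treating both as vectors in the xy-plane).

(-20)·(-4) - (-20)·(-7) = 80 - 140 = -60

-60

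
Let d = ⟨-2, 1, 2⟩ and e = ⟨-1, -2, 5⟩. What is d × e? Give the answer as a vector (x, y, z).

(9, 8, 5)

i: 1·5 - 2·(-2) = 5 - (-4) = 9
j: 2·(-1) - (-2)·5 = -2 - (-10) = 8
k: (-2)·(-2) - 1·(-1) = 4 - (-1) = 5
d × e = (9, 8, 5)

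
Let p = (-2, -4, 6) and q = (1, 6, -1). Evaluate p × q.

(-32, 4, -8)

i: (-4)·(-1) - 6·6 = 4 - 36 = -32
j: 6·1 - (-2)·(-1) = 6 - 2 = 4
k: (-2)·6 - (-4)·1 = -12 - (-4) = -8
p × q = (-32, 4, -8)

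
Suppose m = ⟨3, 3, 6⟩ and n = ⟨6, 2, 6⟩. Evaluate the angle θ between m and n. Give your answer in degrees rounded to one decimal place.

m · n = 3·6 + 3·2 + 6·6 = 18 + 6 + 36 = 60
|m|² = 9 + 9 + 36 = 54,  |m| = √54 ≈ 7.348469
|n|² = 36 + 4 + 36 = 76,  |n| = √76 ≈ 8.717798
cos θ = 60 / (7.348469 · 8.717798) ≈ 0.93659
θ = arccos(0.93659) ≈ 20.5°

20.5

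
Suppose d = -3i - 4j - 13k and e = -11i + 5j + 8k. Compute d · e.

d · e = (-3)·(-11) + (-4)·5 + (-13)·8 = 33 - 20 - 104 = -91

-91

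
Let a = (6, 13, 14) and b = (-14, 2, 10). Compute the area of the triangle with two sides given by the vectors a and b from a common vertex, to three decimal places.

168.505

i: 13·10 - 14·2 = 130 - 28 = 102
j: 14·(-14) - 6·10 = -196 - 60 = -256
k: 6·2 - 13·(-14) = 12 - (-182) = 194
a × b = (102, -256, 194)
|a × b| = √(102² + (-256)² + 194²) = √113576 ≈ 337.0104
area = ½ · 337.0104 ≈ 168.505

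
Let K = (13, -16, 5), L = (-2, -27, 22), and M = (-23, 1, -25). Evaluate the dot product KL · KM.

-157

KL = L − K = (-15, -11, 17)
KM = M − K = (-36, 17, -30)
KL · KM = (-15)·(-36) + (-11)·17 + 17·(-30) = 540 - 187 - 510 = -157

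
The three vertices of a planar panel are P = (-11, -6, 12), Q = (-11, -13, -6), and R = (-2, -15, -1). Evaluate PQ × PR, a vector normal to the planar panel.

PQ = (0, -7, -18)
PR = (9, -9, -13)
i: (-7)·(-13) - (-18)·(-9) = 91 - 162 = -71
j: (-18)·9 - 0·(-13) = -162 - 0 = -162
k: 0·(-9) - (-7)·9 = 0 - (-63) = 63
PQ × PR = (-71, -162, 63)

(-71, -162, 63)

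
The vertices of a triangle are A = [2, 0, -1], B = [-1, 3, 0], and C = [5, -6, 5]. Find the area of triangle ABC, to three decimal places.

AB = (-3, 3, 1),  AC = (3, -6, 6)
i: 3·6 - 1·(-6) = 18 - (-6) = 24
j: 1·3 - (-3)·6 = 3 - (-18) = 21
k: (-3)·(-6) - 3·3 = 18 - 9 = 9
AB × AC = (24, 21, 9)
|AB × AC| = √1098 ≈ 33.1361
area = ½ · 33.1361 ≈ 16.568

16.568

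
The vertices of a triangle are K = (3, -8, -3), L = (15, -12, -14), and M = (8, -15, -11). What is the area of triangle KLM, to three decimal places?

44.164

KL = (12, -4, -11),  KM = (5, -7, -8)
i: (-4)·(-8) - (-11)·(-7) = 32 - 77 = -45
j: (-11)·5 - 12·(-8) = -55 - (-96) = 41
k: 12·(-7) - (-4)·5 = -84 - (-20) = -64
KL × KM = (-45, 41, -64)
|KL × KM| = √7802 ≈ 88.3289
area = ½ · 88.3289 ≈ 44.164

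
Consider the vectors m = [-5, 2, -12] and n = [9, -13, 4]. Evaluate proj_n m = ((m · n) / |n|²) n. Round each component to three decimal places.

m · n = (-5)·9 + 2·(-13) + (-12)·4 = -45 - 26 - 48 = -119
|n|² = 81 + 169 + 16 = 266
proj_n m = (-119/266) · (9, -13, 4) ≈ (-4.026, 5.816, -1.789)

(-4.026, 5.816, -1.789)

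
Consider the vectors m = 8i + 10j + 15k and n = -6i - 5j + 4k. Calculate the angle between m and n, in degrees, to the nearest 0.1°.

m · n = 8·(-6) + 10·(-5) + 15·4 = -48 - 50 + 60 = -38
|m|² = 64 + 100 + 225 = 389,  |m| = √389 ≈ 19.723083
|n|² = 36 + 25 + 16 = 77,  |n| = √77 ≈ 8.774964
cos θ = -38 / (19.723083 · 8.774964) ≈ -0.21957
θ = arccos(-0.21957) ≈ 102.7°

102.7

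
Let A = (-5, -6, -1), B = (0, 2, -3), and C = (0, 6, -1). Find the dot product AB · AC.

AB = B − A = (5, 8, -2)
AC = C − A = (5, 12, 0)
AB · AC = 5·5 + 8·12 + (-2)·0 = 25 + 96 + 0 = 121

121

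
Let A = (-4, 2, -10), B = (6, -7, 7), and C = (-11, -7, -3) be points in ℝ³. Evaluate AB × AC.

(90, -189, -153)

AB = (10, -9, 17)
AC = (-7, -9, 7)
i: (-9)·7 - 17·(-9) = -63 - (-153) = 90
j: 17·(-7) - 10·7 = -119 - 70 = -189
k: 10·(-9) - (-9)·(-7) = -90 - 63 = -153
AB × AC = (90, -189, -153)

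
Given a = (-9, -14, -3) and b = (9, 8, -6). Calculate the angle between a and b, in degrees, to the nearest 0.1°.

a · b = (-9)·9 + (-14)·8 + (-3)·(-6) = -81 - 112 + 18 = -175
|a|² = 81 + 196 + 9 = 286,  |a| = √286 ≈ 16.911535
|b|² = 81 + 64 + 36 = 181,  |b| = √181 ≈ 13.453624
cos θ = -175 / (16.911535 · 13.453624) ≈ -0.76916
θ = arccos(-0.76916) ≈ 140.3°

140.3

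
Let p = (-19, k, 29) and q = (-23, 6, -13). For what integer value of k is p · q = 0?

-10

p · q = (-19)·(-23) + k·6 + 29·(-13) = 60 + 6k
Set equal to 0: 6k = -60, so k = -10.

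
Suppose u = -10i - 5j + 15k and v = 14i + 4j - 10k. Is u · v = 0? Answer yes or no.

no

u · v = (-10)·14 + (-5)·4 + 15·(-10) = -140 - 20 - 150 = -310
Nonzero, so the vectors are not orthogonal.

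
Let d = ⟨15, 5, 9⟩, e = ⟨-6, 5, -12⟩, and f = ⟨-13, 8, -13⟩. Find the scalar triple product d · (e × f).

e × f:
i: 5·(-13) - (-12)·8 = -65 - (-96) = 31
j: (-12)·(-13) - (-6)·(-13) = 156 - 78 = 78
k: (-6)·8 - 5·(-13) = -48 - (-65) = 17
e × f = (31, 78, 17)
d · (e × f) = 15·31 + 5·78 + 9·17 = 465 + 390 + 153 = 1008

1008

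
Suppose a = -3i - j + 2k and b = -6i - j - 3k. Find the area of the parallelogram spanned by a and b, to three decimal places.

i: (-1)·(-3) - 2·(-1) = 3 - (-2) = 5
j: 2·(-6) - (-3)·(-3) = -12 - 9 = -21
k: (-3)·(-1) - (-1)·(-6) = 3 - 6 = -3
a × b = (5, -21, -3)
|a × b| = √(5² + (-21)² + (-3)²) = √475 ≈ 21.7945

21.794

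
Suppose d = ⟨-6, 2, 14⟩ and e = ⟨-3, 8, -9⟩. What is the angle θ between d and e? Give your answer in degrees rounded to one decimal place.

d · e = (-6)·(-3) + 2·8 + 14·(-9) = 18 + 16 - 126 = -92
|d|² = 36 + 4 + 196 = 236,  |d| = √236 ≈ 15.362291
|e|² = 9 + 64 + 81 = 154,  |e| = √154 ≈ 12.409674
cos θ = -92 / (15.362291 · 12.409674) ≈ -0.48258
θ = arccos(-0.48258) ≈ 118.9°

118.9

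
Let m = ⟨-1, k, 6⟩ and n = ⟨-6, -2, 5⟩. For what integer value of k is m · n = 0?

m · n = (-1)·(-6) + k·(-2) + 6·5 = 36 - 2k
Set equal to 0: -2k = -36, so k = 18.

18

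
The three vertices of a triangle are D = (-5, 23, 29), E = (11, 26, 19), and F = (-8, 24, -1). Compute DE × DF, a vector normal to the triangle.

DE = (16, 3, -10)
DF = (-3, 1, -30)
i: 3·(-30) - (-10)·1 = -90 - (-10) = -80
j: (-10)·(-3) - 16·(-30) = 30 - (-480) = 510
k: 16·1 - 3·(-3) = 16 - (-9) = 25
DE × DF = (-80, 510, 25)

(-80, 510, 25)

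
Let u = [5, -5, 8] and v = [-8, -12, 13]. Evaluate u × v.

(31, -129, -100)

i: (-5)·13 - 8·(-12) = -65 - (-96) = 31
j: 8·(-8) - 5·13 = -64 - 65 = -129
k: 5·(-12) - (-5)·(-8) = -60 - 40 = -100
u × v = (31, -129, -100)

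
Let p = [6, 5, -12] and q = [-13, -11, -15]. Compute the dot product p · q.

p · q = 6·(-13) + 5·(-11) + (-12)·(-15) = -78 - 55 + 180 = 47

47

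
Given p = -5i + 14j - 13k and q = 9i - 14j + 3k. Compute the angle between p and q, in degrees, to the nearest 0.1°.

p · q = (-5)·9 + 14·(-14) + (-13)·3 = -45 - 196 - 39 = -280
|p|² = 25 + 196 + 169 = 390,  |p| = √390 ≈ 19.748418
|q|² = 81 + 196 + 9 = 286,  |q| = √286 ≈ 16.911535
cos θ = -280 / (19.748418 · 16.911535) ≈ -0.83838
θ = arccos(-0.83838) ≈ 147.0°

147.0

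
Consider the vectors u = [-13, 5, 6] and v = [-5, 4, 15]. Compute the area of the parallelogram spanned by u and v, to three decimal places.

i: 5·15 - 6·4 = 75 - 24 = 51
j: 6·(-5) - (-13)·15 = -30 - (-195) = 165
k: (-13)·4 - 5·(-5) = -52 - (-25) = -27
u × v = (51, 165, -27)
|u × v| = √(51² + 165² + (-27)²) = √30555 ≈ 174.7999

174.800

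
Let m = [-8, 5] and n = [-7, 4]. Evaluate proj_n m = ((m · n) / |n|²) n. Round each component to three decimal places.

(-8.185, 4.677)

m · n = (-8)·(-7) + 5·4 = 56 + 20 = 76
|n|² = 49 + 16 = 65
proj_n m = (76/65) · (-7, 4) ≈ (-8.185, 4.677)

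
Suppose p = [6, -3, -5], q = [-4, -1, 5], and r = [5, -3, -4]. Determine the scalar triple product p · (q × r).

2

q × r:
i: (-1)·(-4) - 5·(-3) = 4 - (-15) = 19
j: 5·5 - (-4)·(-4) = 25 - 16 = 9
k: (-4)·(-3) - (-1)·5 = 12 - (-5) = 17
q × r = (19, 9, 17)
p · (q × r) = 6·19 + (-3)·9 + (-5)·17 = 114 - 27 - 85 = 2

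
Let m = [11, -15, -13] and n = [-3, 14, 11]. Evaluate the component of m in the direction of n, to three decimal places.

m · n = 11·(-3) + (-15)·14 + (-13)·11 = -33 - 210 - 143 = -386
|n| = √(9 + 196 + 121) = √326 ≈ 18.0555
comp_n m = -386 / √326 ≈ -21.379

-21.379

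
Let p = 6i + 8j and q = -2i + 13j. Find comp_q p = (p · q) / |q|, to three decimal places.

p · q = 6·(-2) + 8·13 = -12 + 104 = 92
|q| = √(4 + 169) = √173 ≈ 13.1529
comp_q p = 92 / √173 ≈ 6.995

6.995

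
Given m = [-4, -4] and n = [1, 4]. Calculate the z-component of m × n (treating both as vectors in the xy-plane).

-12

(-4)·4 - (-4)·1 = -16 - (-4) = -12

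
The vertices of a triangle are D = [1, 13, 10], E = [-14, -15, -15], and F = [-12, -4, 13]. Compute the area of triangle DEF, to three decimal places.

319.320

DE = (-15, -28, -25),  DF = (-13, -17, 3)
i: (-28)·3 - (-25)·(-17) = -84 - 425 = -509
j: (-25)·(-13) - (-15)·3 = 325 - (-45) = 370
k: (-15)·(-17) - (-28)·(-13) = 255 - 364 = -109
DE × DF = (-509, 370, -109)
|DE × DF| = √407862 ≈ 638.6407
area = ½ · 638.6407 ≈ 319.320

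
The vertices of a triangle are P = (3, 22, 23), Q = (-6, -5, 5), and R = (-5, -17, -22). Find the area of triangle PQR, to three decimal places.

PQ = (-9, -27, -18),  PR = (-8, -39, -45)
i: (-27)·(-45) - (-18)·(-39) = 1215 - 702 = 513
j: (-18)·(-8) - (-9)·(-45) = 144 - 405 = -261
k: (-9)·(-39) - (-27)·(-8) = 351 - 216 = 135
PQ × PR = (513, -261, 135)
|PQ × PR| = √349515 ≈ 591.1979
area = ½ · 591.1979 ≈ 295.599

295.599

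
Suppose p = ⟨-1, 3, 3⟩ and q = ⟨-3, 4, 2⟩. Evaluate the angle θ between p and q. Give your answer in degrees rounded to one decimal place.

26.5

p · q = (-1)·(-3) + 3·4 + 3·2 = 3 + 12 + 6 = 21
|p|² = 1 + 9 + 9 = 19,  |p| = √19 ≈ 4.358899
|q|² = 9 + 16 + 4 = 29,  |q| = √29 ≈ 5.385165
cos θ = 21 / (4.358899 · 5.385165) ≈ 0.89463
θ = arccos(0.89463) ≈ 26.5°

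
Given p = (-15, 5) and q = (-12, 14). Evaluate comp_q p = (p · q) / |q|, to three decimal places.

p · q = (-15)·(-12) + 5·14 = 180 + 70 = 250
|q| = √(144 + 196) = √340 ≈ 18.4391
comp_q p = 250 / √340 ≈ 13.558

13.558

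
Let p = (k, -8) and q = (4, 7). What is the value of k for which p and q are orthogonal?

14

p · q = k·4 + (-8)·7 = -56 + 4k
Set equal to 0: 4k = 56, so k = 14.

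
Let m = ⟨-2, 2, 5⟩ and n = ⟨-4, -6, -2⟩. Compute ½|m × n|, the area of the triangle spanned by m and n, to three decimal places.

20.322

i: 2·(-2) - 5·(-6) = -4 - (-30) = 26
j: 5·(-4) - (-2)·(-2) = -20 - 4 = -24
k: (-2)·(-6) - 2·(-4) = 12 - (-8) = 20
m × n = (26, -24, 20)
|m × n| = √(26² + (-24)² + 20²) = √1652 ≈ 40.6448
area = ½ · 40.6448 ≈ 20.322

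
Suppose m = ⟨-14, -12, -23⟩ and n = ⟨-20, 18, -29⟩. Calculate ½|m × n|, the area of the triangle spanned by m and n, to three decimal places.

454.319

i: (-12)·(-29) - (-23)·18 = 348 - (-414) = 762
j: (-23)·(-20) - (-14)·(-29) = 460 - 406 = 54
k: (-14)·18 - (-12)·(-20) = -252 - 240 = -492
m × n = (762, 54, -492)
|m × n| = √(762² + 54² + (-492)²) = √825624 ≈ 908.6385
area = ½ · 908.6385 ≈ 454.319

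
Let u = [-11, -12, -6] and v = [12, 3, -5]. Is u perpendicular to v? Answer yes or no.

no

u · v = (-11)·12 + (-12)·3 + (-6)·(-5) = -132 - 36 + 30 = -138
Nonzero, so the vectors are not orthogonal.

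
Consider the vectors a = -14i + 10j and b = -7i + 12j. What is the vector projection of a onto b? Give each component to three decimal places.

a · b = (-14)·(-7) + 10·12 = 98 + 120 = 218
|b|² = 49 + 144 = 193
proj_b a = (218/193) · (-7, 12) ≈ (-7.907, 13.554)

(-7.907, 13.554)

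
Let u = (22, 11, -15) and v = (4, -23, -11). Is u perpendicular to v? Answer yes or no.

yes

u · v = 22·4 + 11·(-23) + (-15)·(-11) = 88 - 253 + 165 = 0
Zero, so the vectors are orthogonal.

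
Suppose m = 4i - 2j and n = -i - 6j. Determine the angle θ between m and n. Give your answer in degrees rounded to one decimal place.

72.9

m · n = 4·(-1) + (-2)·(-6) = -4 + 12 = 8
|m|² = 16 + 4 = 20,  |m| = √20 ≈ 4.472136
|n|² = 1 + 36 = 37,  |n| = √37 ≈ 6.082763
cos θ = 8 / (4.472136 · 6.082763) ≈ 0.29409
θ = arccos(0.29409) ≈ 72.9°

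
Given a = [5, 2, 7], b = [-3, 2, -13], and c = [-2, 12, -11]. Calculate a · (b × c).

b × c:
i: 2·(-11) - (-13)·12 = -22 - (-156) = 134
j: (-13)·(-2) - (-3)·(-11) = 26 - 33 = -7
k: (-3)·12 - 2·(-2) = -36 - (-4) = -32
b × c = (134, -7, -32)
a · (b × c) = 5·134 + 2·(-7) + 7·(-32) = 670 - 14 - 224 = 432

432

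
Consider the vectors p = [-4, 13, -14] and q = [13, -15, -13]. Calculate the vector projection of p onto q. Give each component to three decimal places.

p · q = (-4)·13 + 13·(-15) + (-14)·(-13) = -52 - 195 + 182 = -65
|q|² = 169 + 225 + 169 = 563
proj_q p = (-65/563) · (13, -15, -13) ≈ (-1.501, 1.732, 1.501)

(-1.501, 1.732, 1.501)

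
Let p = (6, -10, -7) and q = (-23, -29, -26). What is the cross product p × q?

(57, 317, -404)

i: (-10)·(-26) - (-7)·(-29) = 260 - 203 = 57
j: (-7)·(-23) - 6·(-26) = 161 - (-156) = 317
k: 6·(-29) - (-10)·(-23) = -174 - 230 = -404
p × q = (57, 317, -404)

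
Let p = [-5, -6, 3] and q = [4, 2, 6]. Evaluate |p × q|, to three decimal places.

i: (-6)·6 - 3·2 = -36 - 6 = -42
j: 3·4 - (-5)·6 = 12 - (-30) = 42
k: (-5)·2 - (-6)·4 = -10 - (-24) = 14
p × q = (-42, 42, 14)
|p × q| = √((-42)² + 42² + 14²) = √3724 ≈ 61.0246

61.025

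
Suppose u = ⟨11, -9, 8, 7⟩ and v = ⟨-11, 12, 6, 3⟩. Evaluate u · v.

-160

u · v = 11·(-11) + (-9)·12 + 8·6 + 7·3 = -121 - 108 + 48 + 21 = -160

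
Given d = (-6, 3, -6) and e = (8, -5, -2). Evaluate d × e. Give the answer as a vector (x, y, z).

i: 3·(-2) - (-6)·(-5) = -6 - 30 = -36
j: (-6)·8 - (-6)·(-2) = -48 - 12 = -60
k: (-6)·(-5) - 3·8 = 30 - 24 = 6
d × e = (-36, -60, 6)

(-36, -60, 6)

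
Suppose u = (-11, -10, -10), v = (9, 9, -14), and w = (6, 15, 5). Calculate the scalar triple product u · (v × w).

-2325

v × w:
i: 9·5 - (-14)·15 = 45 - (-210) = 255
j: (-14)·6 - 9·5 = -84 - 45 = -129
k: 9·15 - 9·6 = 135 - 54 = 81
v × w = (255, -129, 81)
u · (v × w) = (-11)·255 + (-10)·(-129) + (-10)·81 = -2805 + 1290 - 810 = -2325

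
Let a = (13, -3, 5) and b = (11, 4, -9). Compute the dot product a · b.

86

a · b = 13·11 + (-3)·4 + 5·(-9) = 143 - 12 - 45 = 86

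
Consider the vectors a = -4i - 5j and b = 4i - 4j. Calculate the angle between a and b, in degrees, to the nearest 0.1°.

a · b = (-4)·4 + (-5)·(-4) = -16 + 20 = 4
|a|² = 16 + 25 = 41,  |a| = √41 ≈ 6.403124
|b|² = 16 + 16 = 32,  |b| = √32 ≈ 5.656854
cos θ = 4 / (6.403124 · 5.656854) ≈ 0.11043
θ = arccos(0.11043) ≈ 83.7°

83.7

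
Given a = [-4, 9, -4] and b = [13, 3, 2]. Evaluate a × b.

i: 9·2 - (-4)·3 = 18 - (-12) = 30
j: (-4)·13 - (-4)·2 = -52 - (-8) = -44
k: (-4)·3 - 9·13 = -12 - 117 = -129
a × b = (30, -44, -129)

(30, -44, -129)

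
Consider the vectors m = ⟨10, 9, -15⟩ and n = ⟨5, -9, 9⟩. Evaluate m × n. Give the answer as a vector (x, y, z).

(-54, -165, -135)

i: 9·9 - (-15)·(-9) = 81 - 135 = -54
j: (-15)·5 - 10·9 = -75 - 90 = -165
k: 10·(-9) - 9·5 = -90 - 45 = -135
m × n = (-54, -165, -135)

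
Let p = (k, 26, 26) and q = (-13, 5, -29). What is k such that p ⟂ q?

-48

p · q = k·(-13) + 26·5 + 26·(-29) = -624 - 13k
Set equal to 0: -13k = 624, so k = -48.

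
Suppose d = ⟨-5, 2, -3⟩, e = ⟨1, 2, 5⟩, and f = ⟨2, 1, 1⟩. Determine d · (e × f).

e × f:
i: 2·1 - 5·1 = 2 - 5 = -3
j: 5·2 - 1·1 = 10 - 1 = 9
k: 1·1 - 2·2 = 1 - 4 = -3
e × f = (-3, 9, -3)
d · (e × f) = (-5)·(-3) + 2·9 + (-3)·(-3) = 15 + 18 + 9 = 42

42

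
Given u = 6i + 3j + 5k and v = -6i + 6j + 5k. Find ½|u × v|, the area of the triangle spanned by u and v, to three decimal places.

41.052

i: 3·5 - 5·6 = 15 - 30 = -15
j: 5·(-6) - 6·5 = -30 - 30 = -60
k: 6·6 - 3·(-6) = 36 - (-18) = 54
u × v = (-15, -60, 54)
|u × v| = √((-15)² + (-60)² + 54²) = √6741 ≈ 82.1036
area = ½ · 82.1036 ≈ 41.052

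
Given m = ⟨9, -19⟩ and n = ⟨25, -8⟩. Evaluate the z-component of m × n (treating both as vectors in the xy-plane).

9·(-8) - (-19)·25 = -72 - (-475) = 403

403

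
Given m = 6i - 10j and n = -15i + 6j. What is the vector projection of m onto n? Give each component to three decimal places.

m · n = 6·(-15) + (-10)·6 = -90 - 60 = -150
|n|² = 225 + 36 = 261
proj_n m = (-150/261) · (-15, 6) ≈ (8.621, -3.448)

(8.621, -3.448)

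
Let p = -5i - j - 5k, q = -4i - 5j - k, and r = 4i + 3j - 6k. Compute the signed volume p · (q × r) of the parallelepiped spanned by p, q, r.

q × r:
i: (-5)·(-6) - (-1)·3 = 30 - (-3) = 33
j: (-1)·4 - (-4)·(-6) = -4 - 24 = -28
k: (-4)·3 - (-5)·4 = -12 - (-20) = 8
q × r = (33, -28, 8)
p · (q × r) = (-5)·33 + (-1)·(-28) + (-5)·8 = -165 + 28 - 40 = -177

-177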